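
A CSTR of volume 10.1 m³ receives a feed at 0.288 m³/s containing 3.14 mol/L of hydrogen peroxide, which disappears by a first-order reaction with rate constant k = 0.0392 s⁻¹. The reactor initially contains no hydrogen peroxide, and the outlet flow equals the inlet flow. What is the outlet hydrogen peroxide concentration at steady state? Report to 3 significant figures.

Species balance: V dC/dt = Q C_in − Q C − k V C.
Steady state (dC/dt = 0): C_ss = Q C_in/(Q + kV) = C_in/(1 + kV/Q).
C_ss = 0.288·3.14/(0.288 + 0.0392·10.1) = 0.90432/0.68392 = 1.3223 mol/L.

1.32 mol/L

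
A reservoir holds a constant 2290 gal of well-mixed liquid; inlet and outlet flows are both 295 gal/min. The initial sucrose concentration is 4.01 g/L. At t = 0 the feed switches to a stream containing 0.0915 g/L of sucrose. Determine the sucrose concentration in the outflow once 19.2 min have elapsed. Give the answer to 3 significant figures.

Accumulation = in − out for the solute gives V dC/dt = Q(C_in − C).
Time constant τ = V/Q = 2290/295 = 7.7627 min.
Solution: C(t) = C_in + (C₀ − C_in) e^(−t/τ).
C(19.2) = 0.0915 + (4.01 − 0.0915)·e^(−19.2/7.7627) = 0.0915 + (3.9185)·0.084301 = 0.42183 g/L.

0.422 g/L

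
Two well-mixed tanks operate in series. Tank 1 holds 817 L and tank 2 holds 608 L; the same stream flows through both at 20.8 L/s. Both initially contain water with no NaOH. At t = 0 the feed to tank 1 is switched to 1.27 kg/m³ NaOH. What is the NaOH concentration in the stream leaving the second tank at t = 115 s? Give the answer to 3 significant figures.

1.08 kg/m³

Time constants: τᵢ = Vᵢ/Q for each well-mixed tank.
τ₁ = 817/20.8 = 39.279 s; τ₂ = 608/20.8 = 29.231 s.
Tank 1: C₁ = C_in(1 − e^(−t/τ₁)). Tank 2 (τ₁ ≠ τ₂): C₂ = C_in[1 − (τ₁ e^(−t/τ₁) − τ₂ e^(−t/τ₂))/(τ₁ − τ₂)].
At t = 115: e^(−t/τ₁) = 0.053515, e^(−t/τ₂) = 0.019561.
C₂ = 1.27·[1 − (39.279·0.053515 − 29.231·0.019561)/(10.048)] = 1.27·0.84771 = 1.0766 kg/m³.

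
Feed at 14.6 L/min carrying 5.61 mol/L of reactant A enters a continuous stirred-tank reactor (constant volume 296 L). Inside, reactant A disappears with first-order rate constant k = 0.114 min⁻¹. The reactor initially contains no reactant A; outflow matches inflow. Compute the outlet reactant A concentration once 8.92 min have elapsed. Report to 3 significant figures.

1.30 mol/L

Species balance: V dC/dt = Q C_in − Q C − k V C.
dC/dt = (Q/V) C_in − (Q/V + k) C; effective rate a = Q/V + k = 0.049324 + 0.114 = 0.16332 min⁻¹.
C_ss = Q C_in/(Q + kV) = 1.6942 mol/L; C(t) = C_ss + (C₀ − C_ss) e^(−a t).
C(8.92) = 1.6942 + (-1.6942)·e^(−0.16332·8.92) = 1.6942 + (-1.6942)·0.23297 = 1.2995 mol/L.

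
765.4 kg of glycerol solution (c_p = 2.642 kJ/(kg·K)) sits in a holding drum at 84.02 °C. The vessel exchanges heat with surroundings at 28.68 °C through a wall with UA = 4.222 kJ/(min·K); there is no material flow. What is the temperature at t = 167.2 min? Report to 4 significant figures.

67.71 °C

Energy balance: M c_p dT/dt = −UA(T − T_amb).
dT/dt = (T_ss − T)/τ with T_ss = T_amb = 28.6800 °C, τ = M c_p/UA = 765.4·2.642/4.222 = 478.964 min.
Integrating: T(t) = T_ss + (T₀ − T_ss) e^(−t/τ).
T(167.2) = 28.6800 + (55.3400)·0.705332 = 67.7131 °C.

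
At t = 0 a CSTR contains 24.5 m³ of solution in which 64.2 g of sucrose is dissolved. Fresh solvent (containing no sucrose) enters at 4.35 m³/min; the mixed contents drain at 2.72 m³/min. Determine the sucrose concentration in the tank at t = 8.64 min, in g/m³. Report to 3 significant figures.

0.780 g/m³

Let m(t) be the amount of sucrose. Volume: V(t) = V₀ + (Q_in − Q_out) t = 24.5 + 1.6300 t; V(8.64) = 38.583 m³.
No sucrose enters, so dm/dt = −Q_out · (m/V).
Separate: dm/m = −Q_out dt/V(t) ⇒ ln(m/m₀) = −(Q_out/(Q_in−Q_out)) ln(V/V₀).
m = m₀ (V₀/V)^(Q_out/(Q_in−Q_out)) = 64.2 × (24.5/38.583)^(1.6687) = 30.089 g.
C = m/V = 30.089/38.583 = 0.77985 g/m³.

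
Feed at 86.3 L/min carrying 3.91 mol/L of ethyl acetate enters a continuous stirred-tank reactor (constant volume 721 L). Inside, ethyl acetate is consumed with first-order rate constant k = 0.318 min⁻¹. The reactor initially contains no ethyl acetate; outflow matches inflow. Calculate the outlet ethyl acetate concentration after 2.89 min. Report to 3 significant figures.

0.767 mol/L

Accumulation = in − out − consumed: V dC/dt = Q C_in − Q C − k V C.
dC/dt = (Q/V) C_in − (Q/V + k) C; effective rate a = Q/V + k = 0.11969 + 0.318 = 0.43769 min⁻¹.
C_ss = Q C_in/(Q + kV) = 1.0693 mol/L; C(t) = C_ss + (C₀ − C_ss) e^(−a t).
C(2.89) = 1.0693 + (-1.0693)·e^(−0.43769·2.89) = 1.0693 + (-1.0693)·0.28226 = 0.76745 mol/L.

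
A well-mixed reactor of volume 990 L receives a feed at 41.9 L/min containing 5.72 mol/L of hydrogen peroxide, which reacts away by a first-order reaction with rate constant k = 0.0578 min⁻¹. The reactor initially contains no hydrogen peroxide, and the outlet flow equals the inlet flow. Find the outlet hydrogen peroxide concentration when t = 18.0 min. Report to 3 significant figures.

Species balance: V dC/dt = Q C_in − Q C − k V C.
dC/dt = (Q/V) C_in − (Q/V + k) C; effective rate a = Q/V + k = 0.042323 + 0.0578 = 0.10012 min⁻¹.
C_ss = Q C_in/(Q + kV) = 2.4179 mol/L; C(t) = C_ss + (C₀ − C_ss) e^(−a t).
C(18.0) = 2.4179 + (-2.4179)·e^(−0.10012·18.0) = 2.4179 + (-2.4179)·0.16493 = 2.0191 mol/L.

2.02 mol/L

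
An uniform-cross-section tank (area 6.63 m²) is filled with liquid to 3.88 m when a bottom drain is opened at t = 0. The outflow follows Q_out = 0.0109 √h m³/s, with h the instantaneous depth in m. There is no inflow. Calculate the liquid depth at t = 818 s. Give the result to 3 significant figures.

Mass balance (ρ constant): A dh/dt = −0.0109 √h.
Separate and integrate: 2(√h − √h₀) = −(0.0109/A) t.
√h = √3.88 − 0.0109·818/(2·6.63) = 1.9698 − 0.67241 = 1.2974.
h = 1.2974² = 1.6831 m.

1.68 m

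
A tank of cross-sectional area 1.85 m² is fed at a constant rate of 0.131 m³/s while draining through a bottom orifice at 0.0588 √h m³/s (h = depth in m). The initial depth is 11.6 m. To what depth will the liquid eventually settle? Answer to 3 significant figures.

Unsteady balance on liquid volume: A dh/dt = Q_in − 0.0588 √h. At steady state dh/dt = 0:
Q_in = 0.0588 √h_ss ⇒ √h_ss = 0.131/0.0588 = 2.2279.
h_ss = 2.2279² = 4.9635 m. (Since h₀ = 11.6 m > h_ss, the level will fall toward this value.)

4.96 m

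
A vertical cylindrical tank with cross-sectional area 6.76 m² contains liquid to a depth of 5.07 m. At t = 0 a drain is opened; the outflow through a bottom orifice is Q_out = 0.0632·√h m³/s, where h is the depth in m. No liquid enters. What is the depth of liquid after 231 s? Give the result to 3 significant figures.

A dh/dt = −Q_out = −0.0632 √h.
This is separable: 2 d(√h)/dt = −0.0632/A, so √h = √h₀ − (0.0632/(2A)) t.
√h = √5.07 − 0.0632·231/(2·6.76) = 2.2517 − 1.0798 = 1.1718.
h = 1.1718² = 1.3732 m.

1.37 m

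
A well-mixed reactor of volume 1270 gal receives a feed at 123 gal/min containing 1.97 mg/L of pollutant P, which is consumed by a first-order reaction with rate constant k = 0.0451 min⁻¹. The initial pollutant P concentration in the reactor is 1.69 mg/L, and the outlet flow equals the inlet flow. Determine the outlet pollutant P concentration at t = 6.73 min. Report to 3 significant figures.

1.48 mg/L

V dC/dt = Q(C_in − C) − k V C.
This is linear with rate a = Q/V + k = 0.14195 min⁻¹.
C_ss = Q C_in/(Q + kV) = 1.3441 mg/L; C(t) = C_ss + (C₀ − C_ss) e^(−a t).
C(6.73) = 1.3441 + (0.34590)·e^(−0.14195·6.73) = 1.3441 + (0.34590)·0.38469 = 1.4772 mg/L.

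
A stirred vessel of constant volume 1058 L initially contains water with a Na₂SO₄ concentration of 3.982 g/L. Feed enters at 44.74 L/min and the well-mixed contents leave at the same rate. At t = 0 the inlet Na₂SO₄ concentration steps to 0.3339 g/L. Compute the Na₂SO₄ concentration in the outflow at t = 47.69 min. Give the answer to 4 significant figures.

0.8194 g/L

Unsteady species balance (constant V, well mixed): V dC/dt = Q(C_in − C).
Rewrite as dC/dt + C/τ = C_in/τ, τ = V/Q = 23.6477 min.
C approaches C_in exponentially: C(t) = C_in + (C₀ − C_in) e^(−t/τ).
C(47.69) = 0.3339 + (3.982 − 0.3339)·e^(−47.69/23.6477) = 0.3339 + (3.64810)·0.133096 = 0.819448 g/L.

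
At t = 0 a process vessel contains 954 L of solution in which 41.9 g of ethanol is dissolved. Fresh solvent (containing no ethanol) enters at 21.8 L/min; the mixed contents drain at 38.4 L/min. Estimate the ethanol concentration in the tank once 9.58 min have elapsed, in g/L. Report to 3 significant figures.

0.0346 g/L

Total volume: dV/dt = Q_in − Q_out = -16.600 L/min, so V(t) = 954 − 16.600 t and V(9.58) = 794.97 L.
No ethanol enters, so dm/dt = −Q_out · (m/V).
Separate: dm/m = −Q_out dt/V(t) ⇒ ln(m/m₀) = −(Q_out/(Q_in−Q_out)) ln(V/V₀).
m = m₀ (V₀/V)^(Q_out/(Q_in−Q_out)) = 41.9 × (954/794.97)^(-2.3133) = 27.480 g.
C = m/V = 27.480/794.97 = 0.034567 g/L.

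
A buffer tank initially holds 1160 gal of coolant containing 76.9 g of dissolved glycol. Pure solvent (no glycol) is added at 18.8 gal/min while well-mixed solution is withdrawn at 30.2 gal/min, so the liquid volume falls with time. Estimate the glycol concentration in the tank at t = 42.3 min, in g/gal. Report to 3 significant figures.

Total volume: dV/dt = Q_in − Q_out = -11.400 gal/min, so V(t) = 1160 − 11.400 t and V(42.3) = 677.78 gal.
No glycol enters, so dm/dt = −Q_out · (m/V).
Separate: dm/m = −Q_out dt/V(t) ⇒ ln(m/m₀) = −(Q_out/(Q_in−Q_out)) ln(V/V₀).
m = m₀ (V₀/V)^(Q_out/(Q_in−Q_out)) = 76.9 × (1160/677.78)^(-2.6491) = 18.523 g.
C = m/V = 18.523/677.78 = 0.027328 g/gal.

0.0273 g/gal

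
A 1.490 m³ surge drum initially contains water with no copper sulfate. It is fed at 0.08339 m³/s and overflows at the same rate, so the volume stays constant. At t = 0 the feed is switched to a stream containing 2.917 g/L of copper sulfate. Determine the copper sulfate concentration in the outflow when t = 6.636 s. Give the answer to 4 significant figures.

0.9049 g/L

Accumulation = in − out for the solute gives V dC/dt = Q(C_in − C).
So dC/dt = (C_in − C)/τ with τ = V/Q = 1.490/0.08339 = 17.8678 s.
Solution: C(t) = C_in + (C₀ − C_in) e^(−t/τ).
C(6.636) = 2.917 + (0 − 2.917)·e^(−6.636/17.8678) = 2.917 + (-2.91700)·0.689773 = 0.904933 g/L.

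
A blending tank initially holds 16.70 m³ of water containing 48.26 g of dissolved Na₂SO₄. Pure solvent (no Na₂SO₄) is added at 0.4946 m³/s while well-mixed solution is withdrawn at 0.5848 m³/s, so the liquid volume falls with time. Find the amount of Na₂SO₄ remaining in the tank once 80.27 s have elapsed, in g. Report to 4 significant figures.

1.211 g

Let m(t) be the amount of Na₂SO₄. Volume: V(t) = V₀ + (Q_in − Q_out) t = 16.70 − 0.0902000 t; V(80.27) = 9.45965 m³.
No Na₂SO₄ enters, so dm/dt = −Q_out · (m/V).
dm/m = −Q_out dt/(V₀ − 0.0902000 t); integrating gives ln(m/m₀) = −(Q_out/(Q_in−Q_out)) ln(V/V₀).
m = m₀ (V₀/V)^(Q_out/(Q_in−Q_out)) = 48.26 × (16.70/9.45965)^(-6.48337) = 1.21122 g.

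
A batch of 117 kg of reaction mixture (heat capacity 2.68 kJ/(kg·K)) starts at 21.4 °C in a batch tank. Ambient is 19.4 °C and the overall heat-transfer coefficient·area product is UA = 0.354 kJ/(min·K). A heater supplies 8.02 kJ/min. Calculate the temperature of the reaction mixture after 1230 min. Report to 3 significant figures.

M c_p dT/dt = −UA(T − T_amb) + Q̇.
dT/dt = (T_ss − T)/τ with T_ss = T_amb + Q̇/UA = 19.4 + 8.02/0.354 = 42.055 °C, τ = M c_p/UA = 117·2.68/0.354 = 885.76 min.
This is linear first-order; T(t) = T_ss + (T₀ − T_ss) e^(−t/τ).
T(1230) = 42.055 + (-20.655)·0.24942 = 36.904 °C.

36.9 °C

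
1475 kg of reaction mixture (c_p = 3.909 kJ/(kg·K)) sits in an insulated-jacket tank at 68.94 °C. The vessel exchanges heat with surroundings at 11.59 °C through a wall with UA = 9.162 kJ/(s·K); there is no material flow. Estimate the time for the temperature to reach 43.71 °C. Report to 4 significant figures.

364.8 s

M c_p dT/dt = −UA(T − T_amb).
τ = M c_p/UA = 629.314 s; T_ss = T_amb = 11.5900 °C.
T(t) = T_ss + (T₀ − T_ss)e^(−t/τ); set T = 43.71:
t = −τ ln[(T − T_ss)/(T₀ − T_ss)] = −629.314 · ln(0.560070) = 364.810 s.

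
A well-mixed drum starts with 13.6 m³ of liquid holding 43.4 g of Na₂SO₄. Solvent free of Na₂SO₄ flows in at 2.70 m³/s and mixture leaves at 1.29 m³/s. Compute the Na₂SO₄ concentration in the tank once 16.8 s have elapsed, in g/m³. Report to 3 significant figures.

0.463 g/m³

Let m(t) be the amount of Na₂SO₄. Volume: V(t) = V₀ + (Q_in − Q_out) t = 13.6 + 1.4100 t; V(16.8) = 37.288 m³.
Solute balance: dm/dt = 0 − Q_out C = −Q_out m/V(t).
Separate: dm/m = −Q_out dt/V(t) ⇒ ln(m/m₀) = −(Q_out/(Q_in−Q_out)) ln(V/V₀).
m = m₀ (V₀/V)^(Q_out/(Q_in−Q_out)) = 43.4 × (13.6/37.288)^(0.91489) = 17.248 g.
C = m/V = 17.248/37.288 = 0.46256 g/m³.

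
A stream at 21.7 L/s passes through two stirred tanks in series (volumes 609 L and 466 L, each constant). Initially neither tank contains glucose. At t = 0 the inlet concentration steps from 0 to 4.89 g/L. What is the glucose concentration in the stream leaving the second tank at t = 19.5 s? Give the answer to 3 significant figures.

0.922 g/L

Time constants: τᵢ = Vᵢ/Q for each well-mixed tank.
τ₁ = 609/21.7 = 28.065 s; τ₂ = 466/21.7 = 21.475 s.
Tank 1: C₁ = C_in(1 − e^(−t/τ₁)). Tank 2 (τ₁ ≠ τ₂): C₂ = C_in[1 − (τ₁ e^(−t/τ₁) − τ₂ e^(−t/τ₂))/(τ₁ − τ₂)].
At t = 19.5: e^(−t/τ₁) = 0.49916, e^(−t/τ₂) = 0.40331.
C₂ = 4.89·[1 − (28.065·0.49916 − 21.475·0.40331)/(6.5899)] = 4.89·0.18849 = 0.92172 g/L.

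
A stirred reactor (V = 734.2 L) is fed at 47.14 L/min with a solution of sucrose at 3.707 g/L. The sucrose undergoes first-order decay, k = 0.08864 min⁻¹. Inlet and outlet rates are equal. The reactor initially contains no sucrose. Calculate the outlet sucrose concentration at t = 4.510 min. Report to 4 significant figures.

0.7756 g/L

Species balance: V dC/dt = Q C_in − Q C − k V C.
dC/dt = (Q/V) C_in − (Q/V + k) C; effective rate a = Q/V + k = 0.0642059 + 0.08864 = 0.152846 min⁻¹.
C_ss = Q C_in/(Q + kV) = 1.55720 g/L; C(t) = C_ss + (C₀ − C_ss) e^(−a t).
C(4.510) = 1.55720 + (-1.55720)·e^(−0.152846·4.510) = 1.55720 + (-1.55720)·0.501910 = 0.775625 g/L.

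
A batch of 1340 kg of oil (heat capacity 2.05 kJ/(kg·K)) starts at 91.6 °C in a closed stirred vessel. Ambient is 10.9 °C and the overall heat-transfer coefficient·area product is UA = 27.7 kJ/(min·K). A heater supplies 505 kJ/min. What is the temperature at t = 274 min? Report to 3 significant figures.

First-law balance (no shaft work): M c_p dT/dt = −UA(T − T_amb) + Q̇.
dT/dt = (T_ss − T)/τ with T_ss = T_amb + Q̇/UA = 10.9 + 505/27.7 = 29.131 °C, τ = M c_p/UA = 1340·2.05/27.7 = 99.170 min.
Integrating: T(t) = T_ss + (T₀ − T_ss) e^(−t/τ).
T(274) = 29.131 + (62.469)·0.063106 = 33.073 °C.

33.1 °C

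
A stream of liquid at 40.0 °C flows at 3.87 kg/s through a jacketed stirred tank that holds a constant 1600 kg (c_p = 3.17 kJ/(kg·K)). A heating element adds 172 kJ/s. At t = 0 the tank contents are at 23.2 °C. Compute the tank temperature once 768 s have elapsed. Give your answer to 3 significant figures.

49.2 °C

M c_p dT/dt = ṁ c_p (T_in − T) + Q̇.
Rearrange: dT/dt = (T_ss − T)/τ with τ = M/ṁ = 413.44 s and T_ss = T_in + Q̇/(ṁ c_p) = 54.020 °C.
This is linear first-order; T(t) = T_ss + (T₀ − T_ss) e^(−t/τ).
T(768) = 54.020 + (-30.820)·e^(−768/413.44) = 54.020 + (-30.820)·0.15605 = 49.211 °C.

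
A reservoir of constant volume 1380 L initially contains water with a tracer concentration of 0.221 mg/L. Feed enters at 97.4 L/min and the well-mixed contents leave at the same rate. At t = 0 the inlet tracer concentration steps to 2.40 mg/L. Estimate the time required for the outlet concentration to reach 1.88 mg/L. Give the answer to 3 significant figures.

Species balance on the tank: V dC/dt = Q(C_in − C), so τ = V/Q = 14.168 min.
C(t) = C_in + (C₀ − C_in) e^(−t/τ). Set C = 1.88 and solve for t:
e^(−t/τ) = (C − C_in)/(C₀ − C_in) = (1.88 − 2.40)/(0.221 − 2.40) = 0.23864
t = −τ ln(…) = 14.168 × 1.4328 = 20.300 min.

20.3 min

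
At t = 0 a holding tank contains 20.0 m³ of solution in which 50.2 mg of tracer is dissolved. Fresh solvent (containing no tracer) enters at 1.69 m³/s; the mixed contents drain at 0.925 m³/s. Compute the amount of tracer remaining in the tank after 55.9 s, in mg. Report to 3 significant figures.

12.6 mg

Total volume: dV/dt = Q_in − Q_out = 0.76500 m³/s, so V(t) = 20.0 + 0.76500 t and V(55.9) = 62.763 m³.
Solute balance: dm/dt = 0 − Q_out C = −Q_out m/V(t).
dm/m = −Q_out dt/(V₀ + 0.76500 t); integrating gives ln(m/m₀) = −(Q_out/(Q_in−Q_out)) ln(V/V₀).
m = m₀ (V₀/V)^(Q_out/(Q_in−Q_out)) = 50.2 × (20.0/62.763)^(1.2092) = 12.593 mg.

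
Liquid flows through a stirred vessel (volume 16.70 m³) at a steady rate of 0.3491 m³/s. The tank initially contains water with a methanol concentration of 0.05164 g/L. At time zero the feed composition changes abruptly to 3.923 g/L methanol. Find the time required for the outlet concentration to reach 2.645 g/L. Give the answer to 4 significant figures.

Species balance: V dC/dt = Q(C_in − C) ⇒ τ = V/Q = 47.8373 s.
C(t) = C_in + (C₀ − C_in) e^(−t/τ). Set C = 2.645 and solve for t:
e^(−t/τ) = (C − C_in)/(C₀ − C_in) = (2.645 − 3.923)/(0.05164 − 3.923) = 0.330117
t = −τ ln(…) = 47.8373 × 1.10831 = 53.0185 s.

53.02 s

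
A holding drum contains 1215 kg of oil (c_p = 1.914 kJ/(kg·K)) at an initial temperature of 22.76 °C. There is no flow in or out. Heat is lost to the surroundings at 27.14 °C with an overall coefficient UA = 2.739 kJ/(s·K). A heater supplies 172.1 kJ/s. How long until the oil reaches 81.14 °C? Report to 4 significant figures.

1723 s

Energy balance: M c_p dT/dt = −UA(T − T_amb) + Q̇.
τ = M c_p/UA = 849.036 s; T_ss = T_amb + Q̇/UA = 27.14 + 172.1/2.739 = 89.9732 °C.
T(t) = T_ss + (T₀ − T_ss)e^(−t/τ); set T = 81.14:
t = −τ ln[(T − T_ss)/(T₀ − T_ss)] = −849.036 · ln(0.131420) = 1723.00 s.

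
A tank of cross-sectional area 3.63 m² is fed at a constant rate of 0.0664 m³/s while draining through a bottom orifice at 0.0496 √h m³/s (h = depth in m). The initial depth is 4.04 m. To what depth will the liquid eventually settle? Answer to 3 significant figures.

A dh/dt = Q_in − 0.0496 √h. Steady state requires inflow = outflow:
Q_in = 0.0496 √h_ss ⇒ √h_ss = 0.0664/0.0496 = 1.3387.
h_ss = 1.3387² = 1.7921 m. (Since h₀ = 4.04 m > h_ss, the level will fall toward this value.)

1.79 m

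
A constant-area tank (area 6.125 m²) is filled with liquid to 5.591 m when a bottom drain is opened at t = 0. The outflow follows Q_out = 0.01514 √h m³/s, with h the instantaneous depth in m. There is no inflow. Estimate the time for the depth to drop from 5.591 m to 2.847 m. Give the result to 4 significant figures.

548.0 s

Volume balance on the tank: A dh/dt = −0.01514 √h.
∫ h^(−1/2) dh = −(0.01514/A) ∫ dt, giving 2√h = 2√h₀ − (0.01514/A) t.
t = 2A(√h₀ − √h)/0.01514 = 2·6.125·(√5.591 − √2.847)/0.01514
  = 12.2500 × (2.36453 − 1.68731) / 0.01514 = 547.952 s.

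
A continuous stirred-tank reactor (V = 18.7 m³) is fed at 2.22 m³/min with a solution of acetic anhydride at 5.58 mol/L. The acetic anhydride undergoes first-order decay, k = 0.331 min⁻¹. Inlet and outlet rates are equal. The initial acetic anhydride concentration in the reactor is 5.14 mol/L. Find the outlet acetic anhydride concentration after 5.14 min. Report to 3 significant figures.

1.84 mol/L

V dC/dt = Q(C_in − C) − k V C.
This is linear with rate a = Q/V + k = 0.44972 min⁻¹.
C_ss = Q C_in/(Q + kV) = 1.4730 mol/L; C(t) = C_ss + (C₀ − C_ss) e^(−a t).
C(5.14) = 1.4730 + (3.6670)·e^(−0.44972·5.14) = 1.4730 + (3.6670)·0.099108 = 1.8364 mol/L.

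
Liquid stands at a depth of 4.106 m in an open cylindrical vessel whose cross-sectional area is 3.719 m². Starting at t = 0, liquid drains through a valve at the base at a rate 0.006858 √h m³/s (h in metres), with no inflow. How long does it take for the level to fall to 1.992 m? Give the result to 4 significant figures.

667.0 s

With no inflow, A dh/dt = −0.006858 √h.
This is separable: 2 d(√h)/dt = −0.006858/A, so √h = √h₀ − (0.006858/(2A)) t.
t = 2A(√h₀ − √h)/0.006858 = 2·3.719·(√4.106 − √1.992)/0.006858
  = 7.43800 × (2.02633 − 1.41138) / 0.006858 = 666.952 s.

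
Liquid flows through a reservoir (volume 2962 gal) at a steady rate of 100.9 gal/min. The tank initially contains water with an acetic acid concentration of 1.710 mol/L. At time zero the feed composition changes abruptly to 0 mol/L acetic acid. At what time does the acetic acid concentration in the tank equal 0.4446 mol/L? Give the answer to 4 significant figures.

39.54 min

Species balance: V dC/dt = Q(C_in − C) ⇒ τ = V/Q = 29.3558 min.
C(t) = C_in + (C₀ − C_in) e^(−t/τ). Set C = 0.4446 and solve for t:
e^(−t/τ) = (C − C_in)/(C₀ − C_in) = (0.4446 − 0)/(1.710 − 0) = 0.260000
t = −τ ln(…) = 29.3558 × 1.34707 = 39.5444 min.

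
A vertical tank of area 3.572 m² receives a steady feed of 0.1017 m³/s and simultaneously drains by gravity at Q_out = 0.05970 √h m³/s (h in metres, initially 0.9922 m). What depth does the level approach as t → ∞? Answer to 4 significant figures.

2.902 m

Level balance: A dh/dt = 0.1017 − 0.05970 √h. Setting dh/dt = 0:
Q_in = 0.05970 √h_ss ⇒ √h_ss = 0.1017/0.05970 = 1.70352.
h_ss = 1.70352² = 2.90197 m. (Since h₀ = 0.9922 m < h_ss, the level will rise toward this value.)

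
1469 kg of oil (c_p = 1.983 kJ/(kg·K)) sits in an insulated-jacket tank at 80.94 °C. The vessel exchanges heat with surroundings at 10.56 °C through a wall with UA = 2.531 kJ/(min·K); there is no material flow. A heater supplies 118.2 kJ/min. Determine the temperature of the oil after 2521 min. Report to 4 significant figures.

M c_p dT/dt = −UA(T − T_amb) + Q̇.
dT/dt = (T_ss − T)/τ with T_ss = T_amb + Q̇/UA = 10.56 + 118.2/2.531 = 57.2609 °C, τ = M c_p/UA = 1469·1.983/2.531 = 1150.94 min.
T approaches T_ss exponentially: T(t) = T_ss + (T₀ − T_ss) e^(−t/τ).
T(2521) = 57.2609 + (23.6791)·0.111874 = 59.9100 °C.

59.91 °C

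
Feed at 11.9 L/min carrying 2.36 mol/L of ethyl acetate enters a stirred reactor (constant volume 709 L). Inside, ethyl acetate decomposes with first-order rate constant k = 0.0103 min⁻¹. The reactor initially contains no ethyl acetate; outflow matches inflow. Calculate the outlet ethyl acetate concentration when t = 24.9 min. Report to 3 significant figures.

V dC/dt = Q(C_in − C) − k V C.
dC/dt = (Q/V) C_in − (Q/V + k) C; effective rate a = Q/V + k = 0.016784 + 0.0103 = 0.027084 min⁻¹.
C_ss = Q C_in/(Q + kV) = 1.4625 mol/L; C(t) = C_ss + (C₀ − C_ss) e^(−a t).
C(24.9) = 1.4625 + (-1.4625)·e^(−0.027084·24.9) = 1.4625 + (-1.4625)·0.50946 = 0.71741 mol/L.

0.717 mol/L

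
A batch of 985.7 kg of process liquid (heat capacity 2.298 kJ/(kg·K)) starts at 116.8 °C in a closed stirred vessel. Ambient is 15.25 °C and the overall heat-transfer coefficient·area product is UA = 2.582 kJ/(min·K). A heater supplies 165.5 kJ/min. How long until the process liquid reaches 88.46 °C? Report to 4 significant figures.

1240 min

M c_p dT/dt = −UA(T − T_amb) + Q̇.
τ = M c_p/UA = 877.281 min; T_ss = T_amb + Q̇/UA = 15.25 + 165.5/2.582 = 79.3476 °C.
T(t) = T_ss + (T₀ − T_ss)e^(−t/τ); set T = 88.46:
t = −τ ln[(T − T_ss)/(T₀ − T_ss)] = −877.281 · ln(0.243306) = 1239.98 min.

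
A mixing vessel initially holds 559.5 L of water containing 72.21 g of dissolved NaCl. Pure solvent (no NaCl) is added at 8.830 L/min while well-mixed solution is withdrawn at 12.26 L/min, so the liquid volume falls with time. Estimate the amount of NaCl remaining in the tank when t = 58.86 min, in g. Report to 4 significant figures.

Let m(t) be the amount of NaCl. Volume: V(t) = V₀ + (Q_in − Q_out) t = 559.5 − 3.43000 t; V(58.86) = 357.610 L.
Solute balance: dm/dt = 0 − Q_out C = −Q_out m/V(t).
Separate: dm/m = −Q_out dt/V(t) ⇒ ln(m/m₀) = −(Q_out/(Q_in−Q_out)) ln(V/V₀).
m = m₀ (V₀/V)^(Q_out/(Q_in−Q_out)) = 72.21 × (559.5/357.610)^(-3.57434) = 14.5808 g.

14.58 g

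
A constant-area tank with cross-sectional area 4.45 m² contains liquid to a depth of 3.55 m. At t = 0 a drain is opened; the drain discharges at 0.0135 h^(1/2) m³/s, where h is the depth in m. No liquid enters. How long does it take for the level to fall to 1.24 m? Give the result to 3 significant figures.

With no inflow, A dh/dt = −0.0135 √h.
This is separable: 2 d(√h)/dt = −0.0135/A, so √h = √h₀ − (0.0135/(2A)) t.
t = 2A(√h₀ − √h)/0.0135 = 2·4.45·(√3.55 − √1.24)/0.0135
  = 8.9000 × (1.8841 − 1.1136) / 0.0135 = 508.02 s.

508 s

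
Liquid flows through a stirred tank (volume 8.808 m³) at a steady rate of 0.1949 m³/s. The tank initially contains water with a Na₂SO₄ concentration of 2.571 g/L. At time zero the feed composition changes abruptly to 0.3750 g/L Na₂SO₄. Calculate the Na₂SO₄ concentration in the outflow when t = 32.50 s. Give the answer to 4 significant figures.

Unsteady species balance (constant V, well mixed): V dC/dt = Q(C_in − C).
Rewrite as dC/dt + C/τ = C_in/τ, τ = V/Q = 45.1924 s.
C approaches C_in exponentially: C(t) = C_in + (C₀ − C_in) e^(−t/τ).
C(32.50) = 0.3750 + (2.571 − 0.3750)·e^(−32.50/45.1924) = 0.3750 + (2.19600)·0.487167 = 1.44482 g/L.

1.445 g/L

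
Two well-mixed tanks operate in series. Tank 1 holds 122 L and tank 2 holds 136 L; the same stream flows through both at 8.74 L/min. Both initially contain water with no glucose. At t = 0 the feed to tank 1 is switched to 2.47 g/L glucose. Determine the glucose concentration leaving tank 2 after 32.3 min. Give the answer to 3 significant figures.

1.59 g/L

Each tank obeys Vᵢ dCᵢ/dt = Q(Cᵢ₋₁ − Cᵢ), so τᵢ = Vᵢ/Q.
τ₁ = 122/8.74 = 13.959 min; τ₂ = 136/8.74 = 15.561 min.
Tank 1: C₁ = C_in(1 − e^(−t/τ₁)). Tank 2 (τ₁ ≠ τ₂): C₂ = C_in[1 − (τ₁ e^(−t/τ₁) − τ₂ e^(−t/τ₂))/(τ₁ − τ₂)].
At t = 32.3: e^(−t/τ₁) = 0.098870, e^(−t/τ₂) = 0.12546.
C₂ = 2.47·[1 − (13.959·0.098870 − 15.561·0.12546)/(-1.6018)] = 2.47·0.64280 = 1.5877 g/L.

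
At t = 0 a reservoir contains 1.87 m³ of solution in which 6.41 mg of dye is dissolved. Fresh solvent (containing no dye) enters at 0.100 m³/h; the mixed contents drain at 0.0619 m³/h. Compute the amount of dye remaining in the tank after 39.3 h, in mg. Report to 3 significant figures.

2.47 mg

Total volume: dV/dt = Q_in − Q_out = 0.038100 m³/h, so V(t) = 1.87 + 0.038100 t and V(39.3) = 3.3673 m³.
Species balance (pure solvent in): dm/dt = −Q_out · m/V(t).
Separate: dm/m = −Q_out dt/V(t) ⇒ ln(m/m₀) = −(Q_out/(Q_in−Q_out)) ln(V/V₀).
m = m₀ (V₀/V)^(Q_out/(Q_in−Q_out)) = 6.41 × (1.87/3.3673)^(1.6247) = 2.4652 mg.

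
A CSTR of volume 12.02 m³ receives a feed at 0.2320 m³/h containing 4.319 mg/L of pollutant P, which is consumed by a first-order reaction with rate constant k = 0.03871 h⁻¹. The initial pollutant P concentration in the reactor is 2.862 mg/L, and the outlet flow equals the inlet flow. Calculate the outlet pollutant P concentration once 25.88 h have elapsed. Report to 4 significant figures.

1.755 mg/L

V dC/dt = Q(C_in − C) − k V C.
This is linear with rate a = Q/V + k = 0.0580112 h⁻¹.
C_ss = Q C_in/(Q + kV) = 1.43699 mg/L; C(t) = C_ss + (C₀ − C_ss) e^(−a t).
C(25.88) = 1.43699 + (1.42501)·e^(−0.0580112·25.88) = 1.43699 + (1.42501)·0.222834 = 1.75453 mg/L.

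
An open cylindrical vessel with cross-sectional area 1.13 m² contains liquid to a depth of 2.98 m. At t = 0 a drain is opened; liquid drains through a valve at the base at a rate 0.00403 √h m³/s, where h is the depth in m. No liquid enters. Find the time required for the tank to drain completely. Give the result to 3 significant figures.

Mass balance (ρ constant): A dh/dt = −0.00403 √h.
Separate and integrate: 2(√h − √h₀) = −(0.00403/A) t.
Set h = 0: 2√h₀ = (0.00403/A) t_empty ⇒ t_empty = 2A√h₀/0.00403.
t_empty = 2·1.13·√2.98/0.00403 = 2.2600·1.7263/0.00403 = 968.08 s.

968 s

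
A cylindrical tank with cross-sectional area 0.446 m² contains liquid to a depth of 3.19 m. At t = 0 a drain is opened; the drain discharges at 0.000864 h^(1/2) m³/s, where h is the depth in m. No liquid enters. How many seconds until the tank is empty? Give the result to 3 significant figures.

1840 s

A dh/dt = −Q_out = −0.000864 √h.
∫ h^(−1/2) dh = −(0.000864/A) ∫ dt, giving 2√h = 2√h₀ − (0.000864/A) t.
Set h = 0: 2√h₀ = (0.000864/A) t_empty ⇒ t_empty = 2A√h₀/0.000864.
t_empty = 2·0.446·√3.19/0.000864 = 0.89200·1.7861/0.000864 = 1843.9 s.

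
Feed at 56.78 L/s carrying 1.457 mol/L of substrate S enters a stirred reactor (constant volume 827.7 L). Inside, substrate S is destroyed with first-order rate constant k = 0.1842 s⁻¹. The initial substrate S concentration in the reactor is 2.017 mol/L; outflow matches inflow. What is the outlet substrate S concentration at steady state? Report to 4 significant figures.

V dC/dt = Q(C_in − C) − k V C.
At steady state: 0 = Q C_in − (Q + kV) C_ss, so C_ss = Q C_in/(Q + kV).
C_ss = 56.78·1.457/(56.78 + 0.1842·827.7) = 82.7285/209.242 = 0.395372 mol/L.

0.3954 mol/L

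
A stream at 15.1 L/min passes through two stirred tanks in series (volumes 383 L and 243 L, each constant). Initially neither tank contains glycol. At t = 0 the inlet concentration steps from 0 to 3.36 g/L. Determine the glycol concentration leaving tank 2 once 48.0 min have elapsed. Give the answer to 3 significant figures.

Time constants: τᵢ = Vᵢ/Q for each well-mixed tank.
τ₁ = 383/15.1 = 25.364 min; τ₂ = 243/15.1 = 16.093 min.
Tank 1: C₁ = C_in(1 − e^(−t/τ₁)). Tank 2 (τ₁ ≠ τ₂): C₂ = C_in[1 − (τ₁ e^(−t/τ₁) − τ₂ e^(−t/τ₂))/(τ₁ − τ₂)].
At t = 48.0: e^(−t/τ₁) = 0.15071, e^(−t/τ₂) = 0.050655.
C₂ = 3.36·[1 − (25.364·0.15071 − 16.093·0.050655)/(9.2715)] = 3.36·0.67564 = 2.2701 g/L.

2.27 g/L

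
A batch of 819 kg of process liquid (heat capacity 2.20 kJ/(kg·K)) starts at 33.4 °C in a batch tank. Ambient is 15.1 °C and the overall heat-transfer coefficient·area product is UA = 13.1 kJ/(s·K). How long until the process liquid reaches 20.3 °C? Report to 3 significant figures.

173 s

M c_p dT/dt = −UA(T − T_amb).
τ = M c_p/UA = 137.54 s; T_ss = T_amb = 15.100 °C.
T(t) = T_ss + (T₀ − T_ss)e^(−t/τ); set T = 20.3:
t = −τ ln[(T − T_ss)/(T₀ − T_ss)] = −137.54 · ln(0.28415) = 173.06 s.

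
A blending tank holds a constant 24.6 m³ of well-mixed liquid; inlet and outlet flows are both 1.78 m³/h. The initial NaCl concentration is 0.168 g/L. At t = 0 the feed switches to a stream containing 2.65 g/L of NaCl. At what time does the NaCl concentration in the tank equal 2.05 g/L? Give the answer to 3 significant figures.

Species balance: V dC/dt = Q(C_in − C) ⇒ τ = V/Q = 13.820 h.
C(t) = C_in + (C₀ − C_in) e^(−t/τ). Set C = 2.05 and solve for t:
e^(−t/τ) = (C − C_in)/(C₀ − C_in) = (2.05 − 2.65)/(0.168 − 2.65) = 0.24174
t = −τ ln(…) = 13.820 × 1.4199 = 19.623 h.

19.6 h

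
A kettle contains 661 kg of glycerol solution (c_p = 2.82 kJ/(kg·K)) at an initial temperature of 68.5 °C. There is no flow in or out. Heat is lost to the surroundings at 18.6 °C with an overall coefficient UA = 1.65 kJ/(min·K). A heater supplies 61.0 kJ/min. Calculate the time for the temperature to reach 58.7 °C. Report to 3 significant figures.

Heat balance on the well-mixed liquid: M c_p dT/dt = −UA(T − T_amb) + Q̇.
τ = M c_p/UA = 1129.7 min; T_ss = T_amb + Q̇/UA = 18.6 + 61.0/1.65 = 55.570 °C.
T(t) = T_ss + (T₀ − T_ss)e^(−t/τ); set T = 58.7:
t = −τ ln[(T − T_ss)/(T₀ − T_ss)] = −1129.7 · ln(0.24209) = 1602.4 min.

1600 min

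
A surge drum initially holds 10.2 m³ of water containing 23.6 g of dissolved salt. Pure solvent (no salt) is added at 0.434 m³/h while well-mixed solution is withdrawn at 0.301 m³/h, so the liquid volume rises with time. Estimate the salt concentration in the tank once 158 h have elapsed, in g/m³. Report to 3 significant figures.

Let m(t) be the amount of salt. Volume: V(t) = V₀ + (Q_in − Q_out) t = 10.2 + 0.13300 t; V(158) = 31.214 m³.
Solute balance: dm/dt = 0 − Q_out C = −Q_out m/V(t).
dm/m = −Q_out dt/(V₀ + 0.13300 t); integrating gives ln(m/m₀) = −(Q_out/(Q_in−Q_out)) ln(V/V₀).
m = m₀ (V₀/V)^(Q_out/(Q_in−Q_out)) = 23.6 × (10.2/31.214)^(2.2632) = 1.8775 g.
C = m/V = 1.8775/31.214 = 0.060150 g/m³.

0.0601 g/m³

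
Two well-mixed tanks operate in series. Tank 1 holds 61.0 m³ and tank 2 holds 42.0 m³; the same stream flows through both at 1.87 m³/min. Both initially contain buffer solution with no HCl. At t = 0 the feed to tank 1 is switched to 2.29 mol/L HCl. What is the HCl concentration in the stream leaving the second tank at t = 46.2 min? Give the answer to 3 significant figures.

1.15 mol/L

Time constants: τᵢ = Vᵢ/Q for each well-mixed tank.
τ₁ = 61.0/1.87 = 32.620 min; τ₂ = 42.0/1.87 = 22.460 min.
Tank 1: C₁ = C_in(1 − e^(−t/τ₁)). Tank 2 (τ₁ ≠ τ₂): C₂ = C_in[1 − (τ₁ e^(−t/τ₁) − τ₂ e^(−t/τ₂))/(τ₁ − τ₂)].
At t = 46.2: e^(−t/τ₁) = 0.24261, e^(−t/τ₂) = 0.12784.
C₂ = 2.29·[1 − (32.620·0.24261 − 22.460·0.12784)/(10.160)] = 2.29·0.50368 = 1.1534 mol/L.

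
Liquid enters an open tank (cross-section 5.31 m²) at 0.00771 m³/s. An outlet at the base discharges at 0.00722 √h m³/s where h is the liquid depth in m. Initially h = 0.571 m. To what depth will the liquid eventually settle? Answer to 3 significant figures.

Unsteady balance on liquid volume: A dh/dt = Q_in − 0.00722 √h. At steady state dh/dt = 0:
Q_in = 0.00722 √h_ss ⇒ √h_ss = 0.00771/0.00722 = 1.0679.
h_ss = 1.0679² = 1.1403 m. (Since h₀ = 0.571 m < h_ss, the level will rise toward this value.)

1.14 m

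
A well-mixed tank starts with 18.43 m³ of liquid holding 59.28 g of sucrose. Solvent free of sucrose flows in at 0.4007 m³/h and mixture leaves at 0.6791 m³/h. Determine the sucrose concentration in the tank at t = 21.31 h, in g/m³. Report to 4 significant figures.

1.839 g/m³

Let m(t) be the amount of sucrose. Volume: V(t) = V₀ + (Q_in − Q_out) t = 18.43 − 0.278400 t; V(21.31) = 12.4973 m³.
Solute balance: dm/dt = 0 − Q_out C = −Q_out m/V(t).
Separate: dm/m = −Q_out dt/V(t) ⇒ ln(m/m₀) = −(Q_out/(Q_in−Q_out)) ln(V/V₀).
m = m₀ (V₀/V)^(Q_out/(Q_in−Q_out)) = 59.28 × (18.43/12.4973)^(-2.43930) = 22.9814 g.
C = m/V = 22.9814/12.4973 = 1.83891 g/m³.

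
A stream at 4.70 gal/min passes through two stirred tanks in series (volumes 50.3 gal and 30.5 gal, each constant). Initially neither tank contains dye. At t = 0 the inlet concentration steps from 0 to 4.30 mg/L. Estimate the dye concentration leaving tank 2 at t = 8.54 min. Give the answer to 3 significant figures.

1.16 mg/L

Time constants: τᵢ = Vᵢ/Q for each well-mixed tank.
τ₁ = 50.3/4.70 = 10.702 min; τ₂ = 30.5/4.70 = 6.4894 min.
Tank 1: C₁ = C_in(1 − e^(−t/τ₁)). Tank 2 (τ₁ ≠ τ₂): C₂ = C_in[1 − (τ₁ e^(−t/τ₁) − τ₂ e^(−t/τ₂))/(τ₁ − τ₂)].
At t = 8.54: e^(−t/τ₁) = 0.45024, e^(−t/τ₂) = 0.26821.
C₂ = 4.30·[1 − (10.702·0.45024 − 6.4894·0.26821)/(4.2128)] = 4.30·0.26935 = 1.1582 mg/L.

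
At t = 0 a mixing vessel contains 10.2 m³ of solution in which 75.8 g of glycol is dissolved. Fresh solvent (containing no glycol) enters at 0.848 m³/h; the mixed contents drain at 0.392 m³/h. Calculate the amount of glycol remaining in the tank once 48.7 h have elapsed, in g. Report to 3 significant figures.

Let m(t) be the amount of glycol. Volume: V(t) = V₀ + (Q_in − Q_out) t = 10.2 + 0.45600 t; V(48.7) = 32.407 m³.
No glycol enters, so dm/dt = −Q_out · (m/V).
dm/m = −Q_out dt/(V₀ + 0.45600 t); integrating gives ln(m/m₀) = −(Q_out/(Q_in−Q_out)) ln(V/V₀).
m = m₀ (V₀/V)^(Q_out/(Q_in−Q_out)) = 75.8 × (10.2/32.407)^(0.85965) = 28.060 g.

28.1 g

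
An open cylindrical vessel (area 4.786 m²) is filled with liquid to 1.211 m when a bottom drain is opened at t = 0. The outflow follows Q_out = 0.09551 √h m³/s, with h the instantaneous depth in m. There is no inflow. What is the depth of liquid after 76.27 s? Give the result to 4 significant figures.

With no inflow, A dh/dt = −0.09551 √h.
This is separable: 2 d(√h)/dt = −0.09551/A, so √h = √h₀ − (0.09551/(2A)) t.
√h = √1.211 − 0.09551·76.27/(2·4.786) = 1.10045 − 0.761027 = 0.339428.
h = 0.339428² = 0.115211 m.

0.1152 m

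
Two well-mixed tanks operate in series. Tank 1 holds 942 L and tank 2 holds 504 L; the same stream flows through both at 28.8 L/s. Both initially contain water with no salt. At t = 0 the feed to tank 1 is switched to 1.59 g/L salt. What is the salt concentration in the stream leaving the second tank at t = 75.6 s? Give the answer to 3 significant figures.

Each tank obeys Vᵢ dCᵢ/dt = Q(Cᵢ₋₁ − Cᵢ), so τᵢ = Vᵢ/Q.
τ₁ = 942/28.8 = 32.708 s; τ₂ = 504/28.8 = 17.500 s.
Tank 1: C₁ = C_in(1 − e^(−t/τ₁)). Tank 2 (τ₁ ≠ τ₂): C₂ = C_in[1 − (τ₁ e^(−t/τ₁) − τ₂ e^(−t/τ₂))/(τ₁ − τ₂)].
At t = 75.6: e^(−t/τ₁) = 0.099129, e^(−t/τ₂) = 0.013300.
C₂ = 1.59·[1 − (32.708·0.099129 − 17.500·0.013300)/(15.208)] = 1.59·0.80211 = 1.2754 g/L.

1.28 g/L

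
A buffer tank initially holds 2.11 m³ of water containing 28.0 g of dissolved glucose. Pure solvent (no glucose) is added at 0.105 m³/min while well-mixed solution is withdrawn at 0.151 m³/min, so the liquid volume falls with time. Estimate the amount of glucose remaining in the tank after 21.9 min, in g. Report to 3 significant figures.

3.33 g

Total volume: dV/dt = Q_in − Q_out = -0.046000 m³/min, so V(t) = 2.11 − 0.046000 t and V(21.9) = 1.1026 m³.
Species balance (pure solvent in): dm/dt = −Q_out · m/V(t).
Separate: dm/m = −Q_out dt/V(t) ⇒ ln(m/m₀) = −(Q_out/(Q_in−Q_out)) ln(V/V₀).
m = m₀ (V₀/V)^(Q_out/(Q_in−Q_out)) = 28.0 × (2.11/1.1026)^(-3.2826) = 3.3259 g.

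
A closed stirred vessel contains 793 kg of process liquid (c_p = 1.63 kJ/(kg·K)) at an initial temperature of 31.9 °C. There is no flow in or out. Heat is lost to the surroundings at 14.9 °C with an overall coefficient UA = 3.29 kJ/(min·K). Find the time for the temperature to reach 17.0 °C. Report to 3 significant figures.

M c_p dT/dt = −UA(T − T_amb).
τ = M c_p/UA = 392.88 min; T_ss = T_amb = 14.900 °C.
T(t) = T_ss + (T₀ − T_ss)e^(−t/τ); set T = 17.0:
t = −τ ln[(T − T_ss)/(T₀ − T_ss)] = −392.88 · ln(0.12353) = 821.63 min.

822 min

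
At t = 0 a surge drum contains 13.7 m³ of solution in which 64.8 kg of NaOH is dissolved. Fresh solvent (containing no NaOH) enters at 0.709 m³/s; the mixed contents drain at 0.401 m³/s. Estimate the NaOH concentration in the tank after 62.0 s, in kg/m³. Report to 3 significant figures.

Total volume: dV/dt = Q_in − Q_out = 0.30800 m³/s, so V(t) = 13.7 + 0.30800 t and V(62.0) = 32.796 m³.
Solute balance: dm/dt = 0 − Q_out C = −Q_out m/V(t).
dm/m = −Q_out dt/(V₀ + 0.30800 t); integrating gives ln(m/m₀) = −(Q_out/(Q_in−Q_out)) ln(V/V₀).
m = m₀ (V₀/V)^(Q_out/(Q_in−Q_out)) = 64.8 × (13.7/32.796)^(1.3019) = 20.797 kg.
C = m/V = 20.797/32.796 = 0.63414 kg/m³.

0.634 kg/m³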